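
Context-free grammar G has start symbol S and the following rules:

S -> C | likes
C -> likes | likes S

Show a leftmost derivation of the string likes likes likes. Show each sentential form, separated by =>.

S => C => likes S => likes C => likes likes S => likes likes likes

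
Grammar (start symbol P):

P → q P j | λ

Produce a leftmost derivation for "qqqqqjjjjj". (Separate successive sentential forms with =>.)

P => qPj   [P → q P j]
qPj => qqPjj   [P → q P j]
qqPjj => qqqPjjj   [P → q P j]
qqqPjjj => qqqqPjjjj   [P → q P j]
qqqqPjjjj => qqqqqPjjjjj   [P → q P j]
qqqqqPjjjjj => qqqqqjjjjj   [P → λ]

P => qPj => qqPjj => qqqPjjj => qqqqPjjjj => qqqqqPjjjjj => qqqqqjjjjj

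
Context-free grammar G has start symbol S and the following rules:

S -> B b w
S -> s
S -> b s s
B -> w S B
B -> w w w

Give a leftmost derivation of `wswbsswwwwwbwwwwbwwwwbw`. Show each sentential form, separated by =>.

S => Bbw => wSBbw => wsBbw => wswSBbw => wswbssBbw => wswbsswSBbw => wswbsswBbwBbw => wswbsswwSBbwBbw => wswbsswwBbwBbwBbw => wswbsswwwwwbwBbwBbw => wswbsswwwwwbwwwwbwBbw => wswbsswwwwwbwwwwbwwwwbw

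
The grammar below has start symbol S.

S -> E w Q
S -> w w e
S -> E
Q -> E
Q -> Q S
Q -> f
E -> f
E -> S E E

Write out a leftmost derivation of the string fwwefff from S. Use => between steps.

S => E   [S -> E]
E => SEE   [E -> S E E]
SEE => EEE   [S -> E]
EEE => fEE   [E -> f]
fEE => fSEEE   [E -> S E E]
fSEEE => fwweEEE   [S -> w w e]
fwweEEE => fwwefEE   [E -> f]
fwwefEE => fwweffE   [E -> f]
fwweffE => fwwefff   [E -> f]

S => E => SEE => EEE => fEE => fSEEE => fwweEEE => fwwefEE => fwweffE => fwwefff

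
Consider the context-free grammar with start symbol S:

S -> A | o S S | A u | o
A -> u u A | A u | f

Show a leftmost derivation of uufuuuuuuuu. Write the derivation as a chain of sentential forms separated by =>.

S => A   [S -> A]
A => Au   [A -> A u]
Au => uuAu   [A -> u u A]
uuAu => uuAuu   [A -> A u]
uuAuu => uuAuuu   [A -> A u]
uuAuuu => uuAuuuu   [A -> A u]
uuAuuuu => uuAuuuuu   [A -> A u]
uuAuuuuu => uuAuuuuuu   [A -> A u]
uuAuuuuuu => uuAuuuuuuu   [A -> A u]
uuAuuuuuuu => uuAuuuuuuuu   [A -> A u]
uuAuuuuuuuu => uufuuuuuuuu   [A -> f]

S=>A=>Au=>uuAu=>uuAuu=>uuAuuu=>uuAuuuu=>uuAuuuuu=>uuAuuuuuu=>uuAuuuuuuu=>uuAuuuuuuuu=>uufuuuuuuuu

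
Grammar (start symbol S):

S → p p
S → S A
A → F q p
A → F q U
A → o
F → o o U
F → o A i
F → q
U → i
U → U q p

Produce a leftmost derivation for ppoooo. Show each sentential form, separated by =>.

S=>SA=>SAA=>SAAA=>SAAAA=>ppAAAA=>ppoAAA=>ppooAA=>ppoooA=>ppoooo

S => SA   [S → S A]
SA => SAA   [S → S A]
SAA => SAAA   [S → S A]
SAAA => SAAAA   [S → S A]
SAAAA => ppAAAA   [S → p p]
ppAAAA => ppoAAA   [A → o]
ppoAAA => ppooAA   [A → o]
ppooAA => ppoooA   [A → o]
ppoooA => ppoooo   [A → o]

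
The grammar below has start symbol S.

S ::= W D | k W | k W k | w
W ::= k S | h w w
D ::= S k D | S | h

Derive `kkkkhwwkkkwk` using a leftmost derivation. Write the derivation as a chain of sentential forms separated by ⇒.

S ⇒ kW ⇒ kkS ⇒ kkWD ⇒ kkkSD ⇒ kkkkWkD ⇒ kkkkhwwkD ⇒ kkkkhwwkS ⇒ kkkkhwwkkWk ⇒ kkkkhwwkkkSk ⇒ kkkkhwwkkkwk

S ⇒ kW   [S ::= k W]
kW ⇒ kkS   [W ::= k S]
kkS ⇒ kkWD   [S ::= W D]
kkWD ⇒ kkkSD   [W ::= k S]
kkkSD ⇒ kkkkWkD   [S ::= k W k]
kkkkWkD ⇒ kkkkhwwkD   [W ::= h w w]
kkkkhwwkD ⇒ kkkkhwwkS   [D ::= S]
kkkkhwwkS ⇒ kkkkhwwkkWk   [S ::= k W k]
kkkkhwwkkWk ⇒ kkkkhwwkkkSk   [W ::= k S]
kkkkhwwkkkSk ⇒ kkkkhwwkkkwk   [S ::= w]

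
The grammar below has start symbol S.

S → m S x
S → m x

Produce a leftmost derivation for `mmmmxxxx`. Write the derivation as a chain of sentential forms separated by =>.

S=>mSx=>mmSxx=>mmmSxxx=>mmmmxxxx

S => mSx   [S → m S x]
mSx => mmSxx   [S → m S x]
mmSxx => mmmSxxx   [S → m S x]
mmmSxxx => mmmmxxxx   [S → m x]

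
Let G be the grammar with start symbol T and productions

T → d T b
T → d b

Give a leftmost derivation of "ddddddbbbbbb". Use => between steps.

T=>dTb=>ddTbb=>dddTbbb=>ddddTbbbb=>dddddTbbbbb=>ddddddbbbbbb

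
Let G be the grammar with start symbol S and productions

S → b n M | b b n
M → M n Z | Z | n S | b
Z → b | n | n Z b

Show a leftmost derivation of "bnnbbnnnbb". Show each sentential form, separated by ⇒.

S⇒bnM⇒bnMnZ⇒bnnSnZ⇒bnnbbnnZ⇒bnnbbnnnZb⇒bnnbbnnnbb

S ⇒ bnM   [S → b n M]
bnM ⇒ bnMnZ   [M → M n Z]
bnMnZ ⇒ bnnSnZ   [M → n S]
bnnSnZ ⇒ bnnbbnnZ   [S → b b n]
bnnbbnnZ ⇒ bnnbbnnnZb   [Z → n Z b]
bnnbbnnnZb ⇒ bnnbbnnnbb   [Z → b]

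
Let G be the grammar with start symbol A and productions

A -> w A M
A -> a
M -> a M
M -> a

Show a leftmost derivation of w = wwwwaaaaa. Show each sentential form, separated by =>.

A => wAM   [A -> w A M]
wAM => wwAMM   [A -> w A M]
wwAMM => wwwAMMM   [A -> w A M]
wwwAMMM => wwwwAMMMM   [A -> w A M]
wwwwAMMMM => wwwwaMMMM   [A -> a]
wwwwaMMMM => wwwwaaMMM   [M -> a]
wwwwaaMMM => wwwwaaaMM   [M -> a]
wwwwaaaMM => wwwwaaaaM   [M -> a]
wwwwaaaaM => wwwwaaaaa   [M -> a]

A => wAM => wwAMM => wwwAMMM => wwwwAMMMM => wwwwaMMMM => wwwwaaMMM => wwwwaaaMM => wwwwaaaaM => wwwwaaaaa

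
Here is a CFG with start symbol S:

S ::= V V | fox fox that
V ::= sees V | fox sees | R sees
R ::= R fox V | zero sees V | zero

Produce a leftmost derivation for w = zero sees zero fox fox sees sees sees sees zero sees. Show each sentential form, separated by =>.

S => V V   [S ::= V V]
V V => R sees V   [V ::= R sees]
R sees V => zero sees V sees V   [R ::= zero sees V]
zero sees V sees V => zero sees R sees sees V   [V ::= R sees]
zero sees R sees sees V => zero sees R fox V sees sees V   [R ::= R fox V]
zero sees R fox V sees sees V => zero sees zero fox V sees sees V   [R ::= zero]
zero sees zero fox V sees sees V => zero sees zero fox fox sees sees sees V   [V ::= fox sees]
zero sees zero fox fox sees sees sees V => zero sees zero fox fox sees sees sees sees V   [V ::= sees V]
zero sees zero fox fox sees sees sees sees V => zero sees zero fox fox sees sees sees sees R sees   [V ::= R sees]
zero sees zero fox fox sees sees sees sees R sees => zero sees zero fox fox sees sees sees sees zero sees   [R ::= zero]

S => V V => R sees V => zero sees V sees V => zero sees R sees sees V => zero sees R fox V sees sees V => zero sees zero fox V sees sees V => zero sees zero fox fox sees sees sees V => zero sees zero fox fox sees sees sees sees V => zero sees zero fox fox sees sees sees sees R sees => zero sees zero fox fox sees sees sees sees zero sees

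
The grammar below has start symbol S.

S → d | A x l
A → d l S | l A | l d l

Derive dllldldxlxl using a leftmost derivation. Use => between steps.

S => Axl   [S → A x l]
Axl => dlSxl   [A → d l S]
dlSxl => dlAxlxl   [S → A x l]
dlAxlxl => dllAxlxl   [A → l A]
dllAxlxl => dlllAxlxl   [A → l A]
dlllAxlxl => dllldlSxlxl   [A → d l S]
dllldlSxlxl => dllldldxlxl   [S → d]

S=>Axl=>dlSxl=>dlAxlxl=>dllAxlxl=>dlllAxlxl=>dllldlSxlxl=>dllldldxlxl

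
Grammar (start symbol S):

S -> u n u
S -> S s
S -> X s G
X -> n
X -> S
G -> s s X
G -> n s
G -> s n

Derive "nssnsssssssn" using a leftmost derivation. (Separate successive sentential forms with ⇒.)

S ⇒ XsG ⇒ SsG ⇒ SssG ⇒ SsssG ⇒ SssssG ⇒ SsssssG ⇒ XsGsssssG ⇒ nsGsssssG ⇒ nssnsssssG ⇒ nssnsssssssX ⇒ nssnsssssssn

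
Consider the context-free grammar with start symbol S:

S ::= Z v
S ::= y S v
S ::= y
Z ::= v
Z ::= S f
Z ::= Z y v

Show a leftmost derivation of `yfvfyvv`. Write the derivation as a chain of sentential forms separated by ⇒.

S⇒Zv⇒Zyvv⇒Sfyvv⇒Zvfyvv⇒Sfvfyvv⇒yfvfyvv

S ⇒ Zv   [S ::= Z v]
Zv ⇒ Zyvv   [Z ::= Z y v]
Zyvv ⇒ Sfyvv   [Z ::= S f]
Sfyvv ⇒ Zvfyvv   [S ::= Z v]
Zvfyvv ⇒ Sfvfyvv   [Z ::= S f]
Sfvfyvv ⇒ yfvfyvv   [S ::= y]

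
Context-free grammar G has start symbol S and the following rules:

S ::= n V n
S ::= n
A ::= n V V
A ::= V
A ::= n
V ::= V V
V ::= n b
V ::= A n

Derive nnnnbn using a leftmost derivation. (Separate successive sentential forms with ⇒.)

S ⇒ nVn   [S ::= n V n]
nVn ⇒ nVVn   [V ::= V V]
nVVn ⇒ nAnVn   [V ::= A n]
nAnVn ⇒ nnnVn   [A ::= n]
nnnVn ⇒ nnnnbn   [V ::= n b]

S ⇒ nVn ⇒ nVVn ⇒ nAnVn ⇒ nnnVn ⇒ nnnnbn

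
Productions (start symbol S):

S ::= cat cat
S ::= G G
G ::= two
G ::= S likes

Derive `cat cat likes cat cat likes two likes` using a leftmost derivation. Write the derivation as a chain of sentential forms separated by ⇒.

S ⇒ G G   [S ::= G G]
G G ⇒ S likes G   [G ::= S likes]
S likes G ⇒ cat cat likes G   [S ::= cat cat]
cat cat likes G ⇒ cat cat likes S likes   [G ::= S likes]
cat cat likes S likes ⇒ cat cat likes G G likes   [S ::= G G]
cat cat likes G G likes ⇒ cat cat likes S likes G likes   [G ::= S likes]
cat cat likes S likes G likes ⇒ cat cat likes cat cat likes G likes   [S ::= cat cat]
cat cat likes cat cat likes G likes ⇒ cat cat likes cat cat likes two likes   [G ::= two]

S ⇒ G G ⇒ S likes G ⇒ cat cat likes G ⇒ cat cat likes S likes ⇒ cat cat likes G G likes ⇒ cat cat likes S likes G likes ⇒ cat cat likes cat cat likes G likes ⇒ cat cat likes cat cat likes two likes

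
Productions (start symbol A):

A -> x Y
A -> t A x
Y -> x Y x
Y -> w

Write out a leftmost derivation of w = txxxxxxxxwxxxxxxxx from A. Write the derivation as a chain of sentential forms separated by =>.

A=>tAx=>txYx=>txxYxx=>txxxYxxx=>txxxxYxxxx=>txxxxxYxxxxx=>txxxxxxYxxxxxx=>txxxxxxxYxxxxxxx=>txxxxxxxxYxxxxxxxx=>txxxxxxxxwxxxxxxxx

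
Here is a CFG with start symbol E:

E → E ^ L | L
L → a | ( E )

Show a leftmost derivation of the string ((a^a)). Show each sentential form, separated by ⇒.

E ⇒ L   [E → L]
L ⇒ (E)   [L → ( E )]
(E) ⇒ (L)   [E → L]
(L) ⇒ ((E))   [L → ( E )]
((E)) ⇒ ((E^L))   [E → E ^ L]
((E^L)) ⇒ ((L^L))   [E → L]
((L^L)) ⇒ ((a^L))   [L → a]
((a^L)) ⇒ ((a^a))   [L → a]

E ⇒ L ⇒ (E) ⇒ (L) ⇒ ((E)) ⇒ ((E^L)) ⇒ ((L^L)) ⇒ ((a^L)) ⇒ ((a^a))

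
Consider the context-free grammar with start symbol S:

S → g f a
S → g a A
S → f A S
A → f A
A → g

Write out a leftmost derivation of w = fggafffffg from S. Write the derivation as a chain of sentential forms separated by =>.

S => fAS   [S → f A S]
fAS => fgS   [A → g]
fgS => fggaA   [S → g a A]
fggaA => fggafA   [A → f A]
fggafA => fggaffA   [A → f A]
fggaffA => fggafffA   [A → f A]
fggafffA => fggaffffA   [A → f A]
fggaffffA => fggafffffA   [A → f A]
fggafffffA => fggafffffg   [A → g]

S => fAS => fgS => fggaA => fggafA => fggaffA => fggafffA => fggaffffA => fggafffffA => fggafffffg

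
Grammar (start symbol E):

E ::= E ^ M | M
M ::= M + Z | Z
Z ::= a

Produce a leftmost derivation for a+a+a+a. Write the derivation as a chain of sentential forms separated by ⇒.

E⇒M⇒M+Z⇒M+Z+Z⇒M+Z+Z+Z⇒Z+Z+Z+Z⇒a+Z+Z+Z⇒a+a+Z+Z⇒a+a+a+Z⇒a+a+a+a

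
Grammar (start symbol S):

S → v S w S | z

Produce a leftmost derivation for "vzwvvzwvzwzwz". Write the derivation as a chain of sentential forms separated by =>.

S=>vSwS=>vzwS=>vzwvSwS=>vzwvvSwSwS=>vzwvvzwSwS=>vzwvvzwvSwSwS=>vzwvvzwvzwSwS=>vzwvvzwvzwzwS=>vzwvvzwvzwzwz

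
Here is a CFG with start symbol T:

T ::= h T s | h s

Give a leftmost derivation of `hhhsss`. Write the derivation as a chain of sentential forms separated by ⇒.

T ⇒ hTs   [T ::= h T s]
hTs ⇒ hhTss   [T ::= h T s]
hhTss ⇒ hhhsss   [T ::= h s]

T ⇒ hTs ⇒ hhTss ⇒ hhhsss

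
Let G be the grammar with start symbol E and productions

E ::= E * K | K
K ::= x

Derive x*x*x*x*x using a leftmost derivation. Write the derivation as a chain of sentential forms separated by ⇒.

E ⇒ E*K ⇒ E*K*K ⇒ E*K*K*K ⇒ E*K*K*K*K ⇒ K*K*K*K*K ⇒ x*K*K*K*K ⇒ x*x*K*K*K ⇒ x*x*x*K*K ⇒ x*x*x*x*K ⇒ x*x*x*x*x

E ⇒ E*K   [E ::= E * K]
E*K ⇒ E*K*K   [E ::= E * K]
E*K*K ⇒ E*K*K*K   [E ::= E * K]
E*K*K*K ⇒ E*K*K*K*K   [E ::= E * K]
E*K*K*K*K ⇒ K*K*K*K*K   [E ::= K]
K*K*K*K*K ⇒ x*K*K*K*K   [K ::= x]
x*K*K*K*K ⇒ x*x*K*K*K   [K ::= x]
x*x*K*K*K ⇒ x*x*x*K*K   [K ::= x]
x*x*x*K*K ⇒ x*x*x*x*K   [K ::= x]
x*x*x*x*K ⇒ x*x*x*x*x   [K ::= x]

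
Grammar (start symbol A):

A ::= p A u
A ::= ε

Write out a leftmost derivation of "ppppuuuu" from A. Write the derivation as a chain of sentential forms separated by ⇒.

A ⇒ pAu   [A ::= p A u]
pAu ⇒ ppAuu   [A ::= p A u]
ppAuu ⇒ pppAuuu   [A ::= p A u]
pppAuuu ⇒ ppppAuuuu   [A ::= p A u]
ppppAuuuu ⇒ ppppuuuu   [A ::= ε]

A ⇒ pAu ⇒ ppAuu ⇒ pppAuuu ⇒ ppppAuuuu ⇒ ppppuuuu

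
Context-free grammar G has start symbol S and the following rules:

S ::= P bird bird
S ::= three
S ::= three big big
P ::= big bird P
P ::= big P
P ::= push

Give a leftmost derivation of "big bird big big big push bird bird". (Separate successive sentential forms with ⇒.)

S ⇒ P bird bird ⇒ big bird P bird bird ⇒ big bird big P bird bird ⇒ big bird big big P bird bird ⇒ big bird big big big P bird bird ⇒ big bird big big big push bird bird

S ⇒ P bird bird   [S ::= P bird bird]
P bird bird ⇒ big bird P bird bird   [P ::= big bird P]
big bird P bird bird ⇒ big bird big P bird bird   [P ::= big P]
big bird big P bird bird ⇒ big bird big big P bird bird   [P ::= big P]
big bird big big P bird bird ⇒ big bird big big big P bird bird   [P ::= big P]
big bird big big big P bird bird ⇒ big bird big big big push bird bird   [P ::= push]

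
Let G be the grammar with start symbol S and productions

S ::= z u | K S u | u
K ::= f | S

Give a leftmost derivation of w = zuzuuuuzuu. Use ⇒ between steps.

S ⇒ KSu   [S ::= K S u]
KSu ⇒ SSu   [K ::= S]
SSu ⇒ KSuSu   [S ::= K S u]
KSuSu ⇒ SSuSu   [K ::= S]
SSuSu ⇒ KSuSuSu   [S ::= K S u]
KSuSuSu ⇒ SSuSuSu   [K ::= S]
SSuSuSu ⇒ zuSuSuSu   [S ::= z u]
zuSuSuSu ⇒ zuzuuSuSu   [S ::= z u]
zuzuuSuSu ⇒ zuzuuuuSu   [S ::= u]
zuzuuuuSu ⇒ zuzuuuuzuu   [S ::= z u]

S ⇒ KSu ⇒ SSu ⇒ KSuSu ⇒ SSuSu ⇒ KSuSuSu ⇒ SSuSuSu ⇒ zuSuSuSu ⇒ zuzuuSuSu ⇒ zuzuuuuSu ⇒ zuzuuuuzuu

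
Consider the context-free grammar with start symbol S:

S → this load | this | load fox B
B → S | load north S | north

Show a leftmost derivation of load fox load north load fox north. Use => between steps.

S => load fox B => load fox load north S => load fox load north load fox B => load fox load north load fox north

S => load fox B   [S → load fox B]
load fox B => load fox load north S   [B → load north S]
load fox load north S => load fox load north load fox B   [S → load fox B]
load fox load north load fox B => load fox load north load fox north   [B → north]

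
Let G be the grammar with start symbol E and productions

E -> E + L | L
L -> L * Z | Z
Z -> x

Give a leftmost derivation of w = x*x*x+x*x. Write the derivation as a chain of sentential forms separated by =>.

E => E+L => L+L => L*Z+L => L*Z*Z+L => Z*Z*Z+L => x*Z*Z+L => x*x*Z+L => x*x*x+L => x*x*x+L*Z => x*x*x+Z*Z => x*x*x+x*Z => x*x*x+x*x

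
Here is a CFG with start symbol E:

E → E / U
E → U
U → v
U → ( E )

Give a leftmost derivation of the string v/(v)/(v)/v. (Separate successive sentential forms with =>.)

E => E/U => E/U/U => E/U/U/U => U/U/U/U => v/U/U/U => v/(E)/U/U => v/(U)/U/U => v/(v)/U/U => v/(v)/(E)/U => v/(v)/(U)/U => v/(v)/(v)/U => v/(v)/(v)/v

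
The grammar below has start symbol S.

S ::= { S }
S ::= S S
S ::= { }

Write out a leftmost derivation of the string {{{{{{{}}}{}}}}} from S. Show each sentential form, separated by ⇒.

S ⇒ {S}   [S ::= { S }]
{S} ⇒ {{S}}   [S ::= { S }]
{{S}} ⇒ {{{S}}}   [S ::= { S }]
{{{S}}} ⇒ {{{{S}}}}   [S ::= { S }]
{{{{S}}}} ⇒ {{{{SS}}}}   [S ::= S S]
{{{{SS}}}} ⇒ {{{{{S}S}}}}   [S ::= { S }]
{{{{{S}S}}}} ⇒ {{{{{{S}}S}}}}   [S ::= { S }]
{{{{{{S}}S}}}} ⇒ {{{{{{{}}}S}}}}   [S ::= { }]
{{{{{{{}}}S}}}} ⇒ {{{{{{{}}}{}}}}}   [S ::= { }]

S ⇒ {S} ⇒ {{S}} ⇒ {{{S}}} ⇒ {{{{S}}}} ⇒ {{{{SS}}}} ⇒ {{{{{S}S}}}} ⇒ {{{{{{S}}S}}}} ⇒ {{{{{{{}}}S}}}} ⇒ {{{{{{{}}}{}}}}}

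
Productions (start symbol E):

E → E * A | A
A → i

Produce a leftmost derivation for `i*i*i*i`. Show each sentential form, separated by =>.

E => E*A => E*A*A => E*A*A*A => A*A*A*A => i*A*A*A => i*i*A*A => i*i*i*A => i*i*i*i

E => E*A   [E → E * A]
E*A => E*A*A   [E → E * A]
E*A*A => E*A*A*A   [E → E * A]
E*A*A*A => A*A*A*A   [E → A]
A*A*A*A => i*A*A*A   [A → i]
i*A*A*A => i*i*A*A   [A → i]
i*i*A*A => i*i*i*A   [A → i]
i*i*i*A => i*i*i*i   [A → i]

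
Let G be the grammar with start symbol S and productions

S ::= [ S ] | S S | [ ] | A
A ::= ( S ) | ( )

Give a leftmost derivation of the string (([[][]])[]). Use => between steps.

S => A => (S) => (SS) => (AS) => ((S)S) => (([S])S) => (([SS])S) => (([[]S])S) => (([[][]])S) => (([[][]])[])

S => A   [S ::= A]
A => (S)   [A ::= ( S )]
(S) => (SS)   [S ::= S S]
(SS) => (AS)   [S ::= A]
(AS) => ((S)S)   [A ::= ( S )]
((S)S) => (([S])S)   [S ::= [ S ]]
(([S])S) => (([SS])S)   [S ::= S S]
(([SS])S) => (([[]S])S)   [S ::= [ ]]
(([[]S])S) => (([[][]])S)   [S ::= [ ]]
(([[][]])S) => (([[][]])[])   [S ::= [ ]]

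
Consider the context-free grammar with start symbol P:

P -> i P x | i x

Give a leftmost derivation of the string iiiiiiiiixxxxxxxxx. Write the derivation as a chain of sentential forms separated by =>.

P => iPx   [P -> i P x]
iPx => iiPxx   [P -> i P x]
iiPxx => iiiPxxx   [P -> i P x]
iiiPxxx => iiiiPxxxx   [P -> i P x]
iiiiPxxxx => iiiiiPxxxxx   [P -> i P x]
iiiiiPxxxxx => iiiiiiPxxxxxx   [P -> i P x]
iiiiiiPxxxxxx => iiiiiiiPxxxxxxx   [P -> i P x]
iiiiiiiPxxxxxxx => iiiiiiiiPxxxxxxxx   [P -> i P x]
iiiiiiiiPxxxxxxxx => iiiiiiiiixxxxxxxxx   [P -> i x]

P=>iPx=>iiPxx=>iiiPxxx=>iiiiPxxxx=>iiiiiPxxxxx=>iiiiiiPxxxxxx=>iiiiiiiPxxxxxxx=>iiiiiiiiPxxxxxxxx=>iiiiiiiiixxxxxxxxx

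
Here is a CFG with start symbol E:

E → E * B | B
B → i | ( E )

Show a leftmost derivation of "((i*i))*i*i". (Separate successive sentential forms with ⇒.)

E ⇒ E*B ⇒ E*B*B ⇒ B*B*B ⇒ (E)*B*B ⇒ (B)*B*B ⇒ ((E))*B*B ⇒ ((E*B))*B*B ⇒ ((B*B))*B*B ⇒ ((i*B))*B*B ⇒ ((i*i))*B*B ⇒ ((i*i))*i*B ⇒ ((i*i))*i*i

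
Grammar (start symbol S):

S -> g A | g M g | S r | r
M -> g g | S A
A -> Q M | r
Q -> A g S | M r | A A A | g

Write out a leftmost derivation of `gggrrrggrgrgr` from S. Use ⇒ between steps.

S ⇒ Sr   [S -> S r]
Sr ⇒ gMgr   [S -> g M g]
gMgr ⇒ gSAgr   [M -> S A]
gSAgr ⇒ ggMgAgr   [S -> g M g]
ggMgAgr ⇒ ggSAgAgr   [M -> S A]
ggSAgAgr ⇒ gggAAgAgr   [S -> g A]
gggAAgAgr ⇒ gggQMAgAgr   [A -> Q M]
gggQMAgAgr ⇒ gggAAAMAgAgr   [Q -> A A A]
gggAAAMAgAgr ⇒ gggrAAMAgAgr   [A -> r]
gggrAAMAgAgr ⇒ gggrrAMAgAgr   [A -> r]
gggrrAMAgAgr ⇒ gggrrrMAgAgr   [A -> r]
gggrrrMAgAgr ⇒ gggrrrggAgAgr   [M -> g g]
gggrrrggAgAgr ⇒ gggrrrggrgAgr   [A -> r]
gggrrrggrgAgr ⇒ gggrrrggrgrgr   [A -> r]

S ⇒ Sr ⇒ gMgr ⇒ gSAgr ⇒ ggMgAgr ⇒ ggSAgAgr ⇒ gggAAgAgr ⇒ gggQMAgAgr ⇒ gggAAAMAgAgr ⇒ gggrAAMAgAgr ⇒ gggrrAMAgAgr ⇒ gggrrrMAgAgr ⇒ gggrrrggAgAgr ⇒ gggrrrggrgAgr ⇒ gggrrrggrgrgr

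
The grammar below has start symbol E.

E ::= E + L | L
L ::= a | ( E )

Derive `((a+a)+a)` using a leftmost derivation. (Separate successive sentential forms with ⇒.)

E ⇒ L ⇒ (E) ⇒ (E+L) ⇒ (L+L) ⇒ ((E)+L) ⇒ ((E+L)+L) ⇒ ((L+L)+L) ⇒ ((a+L)+L) ⇒ ((a+a)+L) ⇒ ((a+a)+a)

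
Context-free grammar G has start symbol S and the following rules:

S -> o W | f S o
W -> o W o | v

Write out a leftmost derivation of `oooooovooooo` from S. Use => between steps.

S=>oW=>ooWo=>oooWoo=>ooooWooo=>oooooWoooo=>ooooooWooooo=>oooooovooooo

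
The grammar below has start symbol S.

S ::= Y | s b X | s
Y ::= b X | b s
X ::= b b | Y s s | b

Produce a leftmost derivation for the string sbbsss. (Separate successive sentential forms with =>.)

S => sbX   [S ::= s b X]
sbX => sbYss   [X ::= Y s s]
sbYss => sbbsss   [Y ::= b s]

S => sbX => sbYss => sbbsss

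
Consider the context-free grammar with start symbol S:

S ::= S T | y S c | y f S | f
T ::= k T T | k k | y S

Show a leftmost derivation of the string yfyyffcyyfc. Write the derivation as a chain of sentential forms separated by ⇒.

S ⇒ ST   [S ::= S T]
ST ⇒ yfST   [S ::= y f S]
yfST ⇒ yfyScT   [S ::= y S c]
yfyScT ⇒ yfyyfScT   [S ::= y f S]
yfyyfScT ⇒ yfyyffcT   [S ::= f]
yfyyffcT ⇒ yfyyffcyS   [T ::= y S]
yfyyffcyS ⇒ yfyyffcyySc   [S ::= y S c]
yfyyffcyySc ⇒ yfyyffcyyfc   [S ::= f]

S⇒ST⇒yfST⇒yfyScT⇒yfyyfScT⇒yfyyffcT⇒yfyyffcyS⇒yfyyffcyySc⇒yfyyffcyyfc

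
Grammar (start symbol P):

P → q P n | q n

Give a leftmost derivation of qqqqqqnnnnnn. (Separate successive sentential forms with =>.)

P => qPn   [P → q P n]
qPn => qqPnn   [P → q P n]
qqPnn => qqqPnnn   [P → q P n]
qqqPnnn => qqqqPnnnn   [P → q P n]
qqqqPnnnn => qqqqqPnnnnn   [P → q P n]
qqqqqPnnnnn => qqqqqqnnnnnn   [P → q n]

P=>qPn=>qqPnn=>qqqPnnn=>qqqqPnnnn=>qqqqqPnnnnn=>qqqqqqnnnnnn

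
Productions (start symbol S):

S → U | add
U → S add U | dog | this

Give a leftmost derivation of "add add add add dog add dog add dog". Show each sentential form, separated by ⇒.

S ⇒ U   [S → U]
U ⇒ S add U   [U → S add U]
S add U ⇒ U add U   [S → U]
U add U ⇒ S add U add U   [U → S add U]
S add U add U ⇒ U add U add U   [S → U]
U add U add U ⇒ S add U add U add U   [U → S add U]
S add U add U add U ⇒ add add U add U add U   [S → add]
add add U add U add U ⇒ add add S add U add U add U   [U → S add U]
add add S add U add U add U ⇒ add add add add U add U add U   [S → add]
add add add add U add U add U ⇒ add add add add dog add U add U   [U → dog]
add add add add dog add U add U ⇒ add add add add dog add dog add U   [U → dog]
add add add add dog add dog add U ⇒ add add add add dog add dog add dog   [U → dog]

S ⇒ U ⇒ S add U ⇒ U add U ⇒ S add U add U ⇒ U add U add U ⇒ S add U add U add U ⇒ add add U add U add U ⇒ add add S add U add U add U ⇒ add add add add U add U add U ⇒ add add add add dog add U add U ⇒ add add add add dog add dog add U ⇒ add add add add dog add dog add dog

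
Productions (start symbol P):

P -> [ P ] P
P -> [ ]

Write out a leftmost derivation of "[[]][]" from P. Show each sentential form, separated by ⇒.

P ⇒ [P]P ⇒ [[]]P ⇒ [[]][]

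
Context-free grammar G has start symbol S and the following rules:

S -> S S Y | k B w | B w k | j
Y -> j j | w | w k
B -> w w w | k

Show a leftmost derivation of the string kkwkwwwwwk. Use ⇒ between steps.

S ⇒ SSY ⇒ kBwSY ⇒ kkwSY ⇒ kkwkBwY ⇒ kkwkwwwwY ⇒ kkwkwwwwwk

S ⇒ SSY   [S -> S S Y]
SSY ⇒ kBwSY   [S -> k B w]
kBwSY ⇒ kkwSY   [B -> k]
kkwSY ⇒ kkwkBwY   [S -> k B w]
kkwkBwY ⇒ kkwkwwwwY   [B -> w w w]
kkwkwwwwY ⇒ kkwkwwwwwk   [Y -> w k]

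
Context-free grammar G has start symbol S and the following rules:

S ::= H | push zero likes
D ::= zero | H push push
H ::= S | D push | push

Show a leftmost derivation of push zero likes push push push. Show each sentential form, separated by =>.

S => H => D push => H push push push => S push push push => push zero likes push push push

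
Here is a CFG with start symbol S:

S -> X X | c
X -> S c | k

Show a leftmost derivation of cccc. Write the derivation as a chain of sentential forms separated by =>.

S=>XX=>ScX=>ccX=>ccSc=>cccc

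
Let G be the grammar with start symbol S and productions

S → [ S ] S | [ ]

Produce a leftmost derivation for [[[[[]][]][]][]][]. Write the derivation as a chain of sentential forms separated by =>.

S => [S]S => [[S]S]S => [[[S]S]S]S => [[[[S]S]S]S]S => [[[[[]]S]S]S]S => [[[[[]][]]S]S]S => [[[[[]][]][]]S]S => [[[[[]][]][]][]]S => [[[[[]][]][]][]][]

S => [S]S   [S → [ S ] S]
[S]S => [[S]S]S   [S → [ S ] S]
[[S]S]S => [[[S]S]S]S   [S → [ S ] S]
[[[S]S]S]S => [[[[S]S]S]S]S   [S → [ S ] S]
[[[[S]S]S]S]S => [[[[[]]S]S]S]S   [S → [ ]]
[[[[[]]S]S]S]S => [[[[[]][]]S]S]S   [S → [ ]]
[[[[[]][]]S]S]S => [[[[[]][]][]]S]S   [S → [ ]]
[[[[[]][]][]]S]S => [[[[[]][]][]][]]S   [S → [ ]]
[[[[[]][]][]][]]S => [[[[[]][]][]][]][]   [S → [ ]]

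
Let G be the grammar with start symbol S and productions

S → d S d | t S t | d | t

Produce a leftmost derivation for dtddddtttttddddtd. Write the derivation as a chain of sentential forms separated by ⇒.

S ⇒ dSd   [S → d S d]
dSd ⇒ dtStd   [S → t S t]
dtStd ⇒ dtdSdtd   [S → d S d]
dtdSdtd ⇒ dtddSddtd   [S → d S d]
dtddSddtd ⇒ dtdddSdddtd   [S → d S d]
dtdddSdddtd ⇒ dtddddSddddtd   [S → d S d]
dtddddSddddtd ⇒ dtddddtStddddtd   [S → t S t]
dtddddtStddddtd ⇒ dtddddttSttddddtd   [S → t S t]
dtddddttSttddddtd ⇒ dtddddtttttddddtd   [S → t]

S⇒dSd⇒dtStd⇒dtdSdtd⇒dtddSddtd⇒dtdddSdddtd⇒dtddddSddddtd⇒dtddddtStddddtd⇒dtddddttSttddddtd⇒dtddddtttttddddtd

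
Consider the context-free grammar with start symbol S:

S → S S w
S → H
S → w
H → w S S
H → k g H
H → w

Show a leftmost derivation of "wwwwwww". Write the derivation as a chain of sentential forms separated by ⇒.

S ⇒ SSw ⇒ HSw ⇒ wSSSw ⇒ wSSwSSw ⇒ wHSwSSw ⇒ wwSwSSw ⇒ wwwwSSw ⇒ wwwwwSw ⇒ wwwwwww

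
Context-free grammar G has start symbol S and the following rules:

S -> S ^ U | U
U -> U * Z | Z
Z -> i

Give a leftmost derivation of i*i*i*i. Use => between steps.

S => U   [S -> U]
U => U*Z   [U -> U * Z]
U*Z => U*Z*Z   [U -> U * Z]
U*Z*Z => U*Z*Z*Z   [U -> U * Z]
U*Z*Z*Z => Z*Z*Z*Z   [U -> Z]
Z*Z*Z*Z => i*Z*Z*Z   [Z -> i]
i*Z*Z*Z => i*i*Z*Z   [Z -> i]
i*i*Z*Z => i*i*i*Z   [Z -> i]
i*i*i*Z => i*i*i*i   [Z -> i]

S => U => U*Z => U*Z*Z => U*Z*Z*Z => Z*Z*Z*Z => i*Z*Z*Z => i*i*Z*Z => i*i*i*Z => i*i*i*i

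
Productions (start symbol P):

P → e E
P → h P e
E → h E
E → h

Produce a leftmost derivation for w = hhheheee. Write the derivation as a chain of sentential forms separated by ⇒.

P ⇒ hPe ⇒ hhPee ⇒ hhhPeee ⇒ hhheEeee ⇒ hhheheee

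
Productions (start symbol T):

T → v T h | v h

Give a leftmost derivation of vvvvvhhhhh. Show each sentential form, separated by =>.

T => vTh => vvThh => vvvThhh => vvvvThhhh => vvvvvhhhhh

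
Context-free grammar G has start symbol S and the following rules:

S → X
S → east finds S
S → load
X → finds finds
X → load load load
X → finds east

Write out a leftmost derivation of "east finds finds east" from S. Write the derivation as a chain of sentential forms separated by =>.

S => east finds S => east finds X => east finds finds east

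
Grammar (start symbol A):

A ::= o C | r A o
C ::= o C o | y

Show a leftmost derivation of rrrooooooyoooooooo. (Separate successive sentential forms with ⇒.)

A ⇒ rAo ⇒ rrAoo ⇒ rrrAooo ⇒ rrroCooo ⇒ rrrooCoooo ⇒ rrroooCooooo ⇒ rrrooooCoooooo ⇒ rrroooooCooooooo ⇒ rrrooooooCoooooooo ⇒ rrrooooooyoooooooo

A ⇒ rAo   [A ::= r A o]
rAo ⇒ rrAoo   [A ::= r A o]
rrAoo ⇒ rrrAooo   [A ::= r A o]
rrrAooo ⇒ rrroCooo   [A ::= o C]
rrroCooo ⇒ rrrooCoooo   [C ::= o C o]
rrrooCoooo ⇒ rrroooCooooo   [C ::= o C o]
rrroooCooooo ⇒ rrrooooCoooooo   [C ::= o C o]
rrrooooCoooooo ⇒ rrroooooCooooooo   [C ::= o C o]
rrroooooCooooooo ⇒ rrrooooooCoooooooo   [C ::= o C o]
rrrooooooCoooooooo ⇒ rrrooooooyoooooooo   [C ::= y]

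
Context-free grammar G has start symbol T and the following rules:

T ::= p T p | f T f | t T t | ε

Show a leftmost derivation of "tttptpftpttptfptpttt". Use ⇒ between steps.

T ⇒ tTt ⇒ ttTtt ⇒ tttTttt ⇒ tttpTpttt ⇒ tttptTtpttt ⇒ tttptpTptpttt ⇒ tttptpfTfptpttt ⇒ tttptpftTtfptpttt ⇒ tttptpftpTptfptpttt ⇒ tttptpftptTtptfptpttt ⇒ tttptpftpttptfptpttt

T ⇒ tTt   [T ::= t T t]
tTt ⇒ ttTtt   [T ::= t T t]
ttTtt ⇒ tttTttt   [T ::= t T t]
tttTttt ⇒ tttpTpttt   [T ::= p T p]
tttpTpttt ⇒ tttptTtpttt   [T ::= t T t]
tttptTtpttt ⇒ tttptpTptpttt   [T ::= p T p]
tttptpTptpttt ⇒ tttptpfTfptpttt   [T ::= f T f]
tttptpfTfptpttt ⇒ tttptpftTtfptpttt   [T ::= t T t]
tttptpftTtfptpttt ⇒ tttptpftpTptfptpttt   [T ::= p T p]
tttptpftpTptfptpttt ⇒ tttptpftptTtptfptpttt   [T ::= t T t]
tttptpftptTtptfptpttt ⇒ tttptpftpttptfptpttt   [T ::= ε]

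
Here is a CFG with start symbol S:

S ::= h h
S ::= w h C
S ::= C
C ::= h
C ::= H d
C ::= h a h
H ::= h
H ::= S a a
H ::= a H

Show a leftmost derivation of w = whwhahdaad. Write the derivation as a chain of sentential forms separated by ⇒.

S ⇒ whC   [S ::= w h C]
whC ⇒ whHd   [C ::= H d]
whHd ⇒ whSaad   [H ::= S a a]
whSaad ⇒ whwhCaad   [S ::= w h C]
whwhCaad ⇒ whwhHdaad   [C ::= H d]
whwhHdaad ⇒ whwhaHdaad   [H ::= a H]
whwhaHdaad ⇒ whwhahdaad   [H ::= h]

S ⇒ whC ⇒ whHd ⇒ whSaad ⇒ whwhCaad ⇒ whwhHdaad ⇒ whwhaHdaad ⇒ whwhahdaad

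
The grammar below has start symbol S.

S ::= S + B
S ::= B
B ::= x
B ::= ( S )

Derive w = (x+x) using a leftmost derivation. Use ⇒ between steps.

S ⇒ B   [S ::= B]
B ⇒ (S)   [B ::= ( S )]
(S) ⇒ (S+B)   [S ::= S + B]
(S+B) ⇒ (B+B)   [S ::= B]
(B+B) ⇒ (x+B)   [B ::= x]
(x+B) ⇒ (x+x)   [B ::= x]

S⇒B⇒(S)⇒(S+B)⇒(B+B)⇒(x+B)⇒(x+x)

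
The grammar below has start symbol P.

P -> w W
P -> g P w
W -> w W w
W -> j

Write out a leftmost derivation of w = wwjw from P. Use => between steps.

P => wW => wwWw => wwjw

P => wW   [P -> w W]
wW => wwWw   [W -> w W w]
wwWw => wwjw   [W -> j]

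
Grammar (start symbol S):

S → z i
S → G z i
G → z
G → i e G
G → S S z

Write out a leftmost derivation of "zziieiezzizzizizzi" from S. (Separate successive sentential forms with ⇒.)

S⇒Gzi⇒SSzzi⇒GziSzzi⇒SSzziSzzi⇒GziSzziSzzi⇒zziSzziSzzi⇒zziGzizziSzzi⇒zziieGzizziSzzi⇒zziieieGzizziSzzi⇒zziieiezzizziSzzi⇒zziieiezzizzizizzi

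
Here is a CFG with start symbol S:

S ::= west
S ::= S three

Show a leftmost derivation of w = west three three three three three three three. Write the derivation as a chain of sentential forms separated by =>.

S => S three   [S ::= S three]
S three => S three three   [S ::= S three]
S three three => S three three three   [S ::= S three]
S three three three => S three three three three   [S ::= S three]
S three three three three => S three three three three three   [S ::= S three]
S three three three three three => S three three three three three three   [S ::= S three]
S three three three three three three => S three three three three three three three   [S ::= S three]
S three three three three three three three => west three three three three three three three   [S ::= west]

S => S three => S three three => S three three three => S three three three three => S three three three three three => S three three three three three three => S three three three three three three three => west three three three three three three three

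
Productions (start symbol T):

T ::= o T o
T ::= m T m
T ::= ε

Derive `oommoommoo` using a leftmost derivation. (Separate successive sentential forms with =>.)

T => oTo => ooToo => oomTmoo => oommTmmoo => oommoTommoo => oommoommoo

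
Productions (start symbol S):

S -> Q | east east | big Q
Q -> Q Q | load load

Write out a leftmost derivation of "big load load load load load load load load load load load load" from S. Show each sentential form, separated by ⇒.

S ⇒ big Q ⇒ big Q Q ⇒ big load load Q ⇒ big load load Q Q ⇒ big load load Q Q Q ⇒ big load load Q Q Q Q ⇒ big load load Q Q Q Q Q ⇒ big load load load load Q Q Q Q ⇒ big load load load load load load Q Q Q ⇒ big load load load load load load load load Q Q ⇒ big load load load load load load load load load load Q ⇒ big load load load load load load load load load load load load

S ⇒ big Q   [S -> big Q]
big Q ⇒ big Q Q   [Q -> Q Q]
big Q Q ⇒ big load load Q   [Q -> load load]
big load load Q ⇒ big load load Q Q   [Q -> Q Q]
big load load Q Q ⇒ big load load Q Q Q   [Q -> Q Q]
big load load Q Q Q ⇒ big load load Q Q Q Q   [Q -> Q Q]
big load load Q Q Q Q ⇒ big load load Q Q Q Q Q   [Q -> Q Q]
big load load Q Q Q Q Q ⇒ big load load load load Q Q Q Q   [Q -> load load]
big load load load load Q Q Q Q ⇒ big load load load load load load Q Q Q   [Q -> load load]
big load load load load load load Q Q Q ⇒ big load load load load load load load load Q Q   [Q -> load load]
big load load load load load load load load Q Q ⇒ big load load load load load load load load load load Q   [Q -> load load]
big load load load load load load load load load load Q ⇒ big load load load load load load load load load load load load   [Q -> load load]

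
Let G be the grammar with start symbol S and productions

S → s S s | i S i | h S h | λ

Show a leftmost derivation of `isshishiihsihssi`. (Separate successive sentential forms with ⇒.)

S ⇒ iSi   [S → i S i]
iSi ⇒ isSsi   [S → s S s]
isSsi ⇒ issSssi   [S → s S s]
issSssi ⇒ isshShssi   [S → h S h]
isshShssi ⇒ isshiSihssi   [S → i S i]
isshiSihssi ⇒ isshisSsihssi   [S → s S s]
isshisSsihssi ⇒ isshishShsihssi   [S → h S h]
isshishShsihssi ⇒ isshishiSihsihssi   [S → i S i]
isshishiSihsihssi ⇒ isshishiihsihssi   [S → λ]

S⇒iSi⇒isSsi⇒issSssi⇒isshShssi⇒isshiSihssi⇒isshisSsihssi⇒isshishShsihssi⇒isshishiSihsihssi⇒isshishiihsihssi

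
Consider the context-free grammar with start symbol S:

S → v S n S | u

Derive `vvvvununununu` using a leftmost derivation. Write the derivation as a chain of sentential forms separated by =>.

S => vSnS => vvSnSnS => vvvSnSnSnS => vvvvSnSnSnSnS => vvvvunSnSnSnS => vvvvununSnSnS => vvvvunununSnS => vvvvununununS => vvvvununununu

S => vSnS   [S → v S n S]
vSnS => vvSnSnS   [S → v S n S]
vvSnSnS => vvvSnSnSnS   [S → v S n S]
vvvSnSnSnS => vvvvSnSnSnSnS   [S → v S n S]
vvvvSnSnSnSnS => vvvvunSnSnSnS   [S → u]
vvvvunSnSnSnS => vvvvununSnSnS   [S → u]
vvvvununSnSnS => vvvvunununSnS   [S → u]
vvvvunununSnS => vvvvununununS   [S → u]
vvvvununununS => vvvvununununu   [S → u]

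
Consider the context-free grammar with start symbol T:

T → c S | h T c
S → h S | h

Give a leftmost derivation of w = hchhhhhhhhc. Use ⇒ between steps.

T⇒hTc⇒hcSc⇒hchSc⇒hchhSc⇒hchhhSc⇒hchhhhSc⇒hchhhhhSc⇒hchhhhhhSc⇒hchhhhhhhSc⇒hchhhhhhhhc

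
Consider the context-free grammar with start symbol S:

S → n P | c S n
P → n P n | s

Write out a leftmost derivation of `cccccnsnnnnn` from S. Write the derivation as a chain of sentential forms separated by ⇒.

S ⇒ cSn   [S → c S n]
cSn ⇒ ccSnn   [S → c S n]
ccSnn ⇒ cccSnnn   [S → c S n]
cccSnnn ⇒ ccccSnnnn   [S → c S n]
ccccSnnnn ⇒ cccccSnnnnn   [S → c S n]
cccccSnnnnn ⇒ cccccnPnnnnn   [S → n P]
cccccnPnnnnn ⇒ cccccnsnnnnn   [P → s]

S ⇒ cSn ⇒ ccSnn ⇒ cccSnnn ⇒ ccccSnnnn ⇒ cccccSnnnnn ⇒ cccccnPnnnnn ⇒ cccccnsnnnnn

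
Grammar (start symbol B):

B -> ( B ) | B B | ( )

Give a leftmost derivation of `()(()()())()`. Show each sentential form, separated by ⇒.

B ⇒ BB ⇒ ()B ⇒ ()BB ⇒ ()(B)B ⇒ ()(BB)B ⇒ ()(BBB)B ⇒ ()(()BB)B ⇒ ()(()()B)B ⇒ ()(()()())B ⇒ ()(()()())()

B ⇒ BB   [B -> B B]
BB ⇒ ()B   [B -> ( )]
()B ⇒ ()BB   [B -> B B]
()BB ⇒ ()(B)B   [B -> ( B )]
()(B)B ⇒ ()(BB)B   [B -> B B]
()(BB)B ⇒ ()(BBB)B   [B -> B B]
()(BBB)B ⇒ ()(()BB)B   [B -> ( )]
()(()BB)B ⇒ ()(()()B)B   [B -> ( )]
()(()()B)B ⇒ ()(()()())B   [B -> ( )]
()(()()())B ⇒ ()(()()())()   [B -> ( )]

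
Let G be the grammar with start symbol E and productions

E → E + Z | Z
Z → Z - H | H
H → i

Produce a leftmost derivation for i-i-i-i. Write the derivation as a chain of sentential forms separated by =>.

E => Z => Z-H => Z-H-H => Z-H-H-H => H-H-H-H => i-H-H-H => i-i-H-H => i-i-i-H => i-i-i-i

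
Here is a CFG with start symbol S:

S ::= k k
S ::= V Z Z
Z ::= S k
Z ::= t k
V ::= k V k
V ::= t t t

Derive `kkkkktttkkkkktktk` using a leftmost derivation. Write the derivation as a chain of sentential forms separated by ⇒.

S ⇒ VZZ ⇒ kVkZZ ⇒ kkVkkZZ ⇒ kkkVkkkZZ ⇒ kkkkVkkkkZZ ⇒ kkkkkVkkkkkZZ ⇒ kkkkktttkkkkkZZ ⇒ kkkkktttkkkkktkZ ⇒ kkkkktttkkkkktktk

S ⇒ VZZ   [S ::= V Z Z]
VZZ ⇒ kVkZZ   [V ::= k V k]
kVkZZ ⇒ kkVkkZZ   [V ::= k V k]
kkVkkZZ ⇒ kkkVkkkZZ   [V ::= k V k]
kkkVkkkZZ ⇒ kkkkVkkkkZZ   [V ::= k V k]
kkkkVkkkkZZ ⇒ kkkkkVkkkkkZZ   [V ::= k V k]
kkkkkVkkkkkZZ ⇒ kkkkktttkkkkkZZ   [V ::= t t t]
kkkkktttkkkkkZZ ⇒ kkkkktttkkkkktkZ   [Z ::= t k]
kkkkktttkkkkktkZ ⇒ kkkkktttkkkkktktk   [Z ::= t k]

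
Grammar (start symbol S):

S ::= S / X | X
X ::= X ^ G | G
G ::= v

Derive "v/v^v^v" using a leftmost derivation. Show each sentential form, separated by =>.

S => S/X => X/X => G/X => v/X => v/X^G => v/X^G^G => v/G^G^G => v/v^G^G => v/v^v^G => v/v^v^v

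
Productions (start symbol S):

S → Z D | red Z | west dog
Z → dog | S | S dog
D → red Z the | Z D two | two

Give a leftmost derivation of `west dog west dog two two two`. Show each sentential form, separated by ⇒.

S ⇒ Z D ⇒ S D ⇒ west dog D ⇒ west dog Z D two ⇒ west dog S D two ⇒ west dog Z D D two ⇒ west dog S D D two ⇒ west dog west dog D D two ⇒ west dog west dog two D two ⇒ west dog west dog two two two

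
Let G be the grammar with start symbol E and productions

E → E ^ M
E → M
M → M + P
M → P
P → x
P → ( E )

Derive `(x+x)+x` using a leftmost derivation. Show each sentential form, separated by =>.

E => M   [E → M]
M => M+P   [M → M + P]
M+P => P+P   [M → P]
P+P => (E)+P   [P → ( E )]
(E)+P => (M)+P   [E → M]
(M)+P => (M+P)+P   [M → M + P]
(M+P)+P => (P+P)+P   [M → P]
(P+P)+P => (x+P)+P   [P → x]
(x+P)+P => (x+x)+P   [P → x]
(x+x)+P => (x+x)+x   [P → x]

E => M => M+P => P+P => (E)+P => (M)+P => (M+P)+P => (P+P)+P => (x+P)+P => (x+x)+P => (x+x)+x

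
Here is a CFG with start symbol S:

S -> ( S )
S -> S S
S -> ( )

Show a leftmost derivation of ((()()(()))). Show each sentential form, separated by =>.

S => (S) => ((S)) => ((SS)) => ((SSS)) => ((()SS)) => ((()()S)) => ((()()(S))) => ((()()(())))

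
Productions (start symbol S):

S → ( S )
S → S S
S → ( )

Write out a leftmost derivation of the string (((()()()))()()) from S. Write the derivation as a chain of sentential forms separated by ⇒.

S ⇒ (S)   [S → ( S )]
(S) ⇒ (SS)   [S → S S]
(SS) ⇒ (SSS)   [S → S S]
(SSS) ⇒ ((S)SS)   [S → ( S )]
((S)SS) ⇒ (((S))SS)   [S → ( S )]
(((S))SS) ⇒ (((SS))SS)   [S → S S]
(((SS))SS) ⇒ (((SSS))SS)   [S → S S]
(((SSS))SS) ⇒ (((()SS))SS)   [S → ( )]
(((()SS))SS) ⇒ (((()()S))SS)   [S → ( )]
(((()()S))SS) ⇒ (((()()()))SS)   [S → ( )]
(((()()()))SS) ⇒ (((()()()))()S)   [S → ( )]
(((()()()))()S) ⇒ (((()()()))()())   [S → ( )]

S ⇒ (S) ⇒ (SS) ⇒ (SSS) ⇒ ((S)SS) ⇒ (((S))SS) ⇒ (((SS))SS) ⇒ (((SSS))SS) ⇒ (((()SS))SS) ⇒ (((()()S))SS) ⇒ (((()()()))SS) ⇒ (((()()()))()S) ⇒ (((()()()))()())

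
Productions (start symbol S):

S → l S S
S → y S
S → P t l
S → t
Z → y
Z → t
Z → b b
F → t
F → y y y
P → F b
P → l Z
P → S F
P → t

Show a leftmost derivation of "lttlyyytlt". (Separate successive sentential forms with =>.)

S => lSS   [S → l S S]
lSS => lPtlS   [S → P t l]
lPtlS => lSFtlS   [P → S F]
lSFtlS => lPtlFtlS   [S → P t l]
lPtlFtlS => lttlFtlS   [P → t]
lttlFtlS => lttlyyytlS   [F → y y y]
lttlyyytlS => lttlyyytlt   [S → t]

S => lSS => lPtlS => lSFtlS => lPtlFtlS => lttlFtlS => lttlyyytlS => lttlyyytlt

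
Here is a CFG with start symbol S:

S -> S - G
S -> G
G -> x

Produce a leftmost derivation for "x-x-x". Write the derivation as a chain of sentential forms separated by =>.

S => S-G   [S -> S - G]
S-G => S-G-G   [S -> S - G]
S-G-G => G-G-G   [S -> G]
G-G-G => x-G-G   [G -> x]
x-G-G => x-x-G   [G -> x]
x-x-G => x-x-x   [G -> x]

S=>S-G=>S-G-G=>G-G-G=>x-G-G=>x-x-G=>x-x-x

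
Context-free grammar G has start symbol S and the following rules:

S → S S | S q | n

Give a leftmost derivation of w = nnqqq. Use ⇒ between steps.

S ⇒ Sq   [S → S q]
Sq ⇒ SSq   [S → S S]
SSq ⇒ nSq   [S → n]
nSq ⇒ nSqq   [S → S q]
nSqq ⇒ nSqqq   [S → S q]
nSqqq ⇒ nnqqq   [S → n]

S ⇒ Sq ⇒ SSq ⇒ nSq ⇒ nSqq ⇒ nSqqq ⇒ nnqqq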